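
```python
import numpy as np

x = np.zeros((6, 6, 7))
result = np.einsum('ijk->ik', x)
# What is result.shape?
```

(6, 7)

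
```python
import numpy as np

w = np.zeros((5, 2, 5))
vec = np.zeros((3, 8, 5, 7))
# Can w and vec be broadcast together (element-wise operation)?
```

No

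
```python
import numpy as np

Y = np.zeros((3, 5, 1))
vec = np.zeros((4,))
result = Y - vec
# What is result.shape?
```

(3, 5, 4)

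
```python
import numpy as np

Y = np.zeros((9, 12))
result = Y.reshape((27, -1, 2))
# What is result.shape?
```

(27, 2, 2)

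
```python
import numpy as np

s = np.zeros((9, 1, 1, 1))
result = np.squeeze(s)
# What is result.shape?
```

(9,)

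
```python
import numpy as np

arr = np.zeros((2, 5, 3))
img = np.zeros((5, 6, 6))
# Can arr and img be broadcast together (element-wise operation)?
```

No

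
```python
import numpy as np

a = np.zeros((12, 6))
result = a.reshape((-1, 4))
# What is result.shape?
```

(18, 4)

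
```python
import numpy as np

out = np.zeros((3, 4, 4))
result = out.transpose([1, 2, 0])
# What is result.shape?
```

(4, 4, 3)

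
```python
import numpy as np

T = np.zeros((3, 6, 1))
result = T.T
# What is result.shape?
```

(1, 6, 3)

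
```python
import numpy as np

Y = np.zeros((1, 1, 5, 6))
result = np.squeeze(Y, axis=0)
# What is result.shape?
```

(1, 5, 6)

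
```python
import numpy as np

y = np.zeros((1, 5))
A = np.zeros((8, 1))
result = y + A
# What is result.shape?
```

(8, 5)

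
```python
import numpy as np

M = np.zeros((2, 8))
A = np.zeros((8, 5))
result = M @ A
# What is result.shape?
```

(2, 5)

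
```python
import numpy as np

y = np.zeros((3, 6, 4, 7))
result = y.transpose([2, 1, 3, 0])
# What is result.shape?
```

(4, 6, 7, 3)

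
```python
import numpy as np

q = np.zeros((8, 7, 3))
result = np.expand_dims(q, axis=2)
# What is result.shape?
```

(8, 7, 1, 3)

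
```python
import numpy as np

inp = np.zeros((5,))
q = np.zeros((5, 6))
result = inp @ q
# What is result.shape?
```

(6,)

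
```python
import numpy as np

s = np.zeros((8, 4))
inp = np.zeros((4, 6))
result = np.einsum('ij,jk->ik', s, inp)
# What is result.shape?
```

(8, 6)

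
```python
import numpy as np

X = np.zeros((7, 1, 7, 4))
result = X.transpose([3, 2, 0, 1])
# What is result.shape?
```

(4, 7, 7, 1)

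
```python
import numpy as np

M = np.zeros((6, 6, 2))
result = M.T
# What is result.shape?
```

(2, 6, 6)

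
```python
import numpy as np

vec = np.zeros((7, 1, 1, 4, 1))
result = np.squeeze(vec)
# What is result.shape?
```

(7, 4)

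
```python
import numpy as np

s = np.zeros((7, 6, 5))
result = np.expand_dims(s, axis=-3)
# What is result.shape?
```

(7, 1, 6, 5)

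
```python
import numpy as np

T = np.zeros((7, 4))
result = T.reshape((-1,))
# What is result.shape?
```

(28,)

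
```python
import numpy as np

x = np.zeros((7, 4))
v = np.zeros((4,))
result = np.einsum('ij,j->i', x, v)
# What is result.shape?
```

(7,)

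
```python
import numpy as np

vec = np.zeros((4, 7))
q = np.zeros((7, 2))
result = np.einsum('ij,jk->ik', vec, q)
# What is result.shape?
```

(4, 2)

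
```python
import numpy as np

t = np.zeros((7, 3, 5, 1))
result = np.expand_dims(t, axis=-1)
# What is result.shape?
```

(7, 3, 5, 1, 1)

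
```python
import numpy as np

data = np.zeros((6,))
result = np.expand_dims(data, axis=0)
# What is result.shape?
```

(1, 6)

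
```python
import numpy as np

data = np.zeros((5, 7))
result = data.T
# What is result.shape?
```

(7, 5)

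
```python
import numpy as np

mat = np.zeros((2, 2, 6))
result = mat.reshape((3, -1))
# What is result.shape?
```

(3, 8)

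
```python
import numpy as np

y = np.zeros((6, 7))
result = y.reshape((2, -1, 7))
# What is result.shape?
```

(2, 3, 7)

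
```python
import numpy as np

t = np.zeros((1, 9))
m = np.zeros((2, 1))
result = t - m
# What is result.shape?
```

(2, 9)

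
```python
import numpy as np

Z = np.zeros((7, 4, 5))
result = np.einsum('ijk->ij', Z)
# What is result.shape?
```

(7, 4)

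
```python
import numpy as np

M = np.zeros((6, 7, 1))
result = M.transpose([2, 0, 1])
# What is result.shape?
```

(1, 6, 7)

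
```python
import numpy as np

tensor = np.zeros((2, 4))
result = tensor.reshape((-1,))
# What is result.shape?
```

(8,)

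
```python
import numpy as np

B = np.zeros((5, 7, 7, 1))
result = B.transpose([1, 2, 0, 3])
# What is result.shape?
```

(7, 7, 5, 1)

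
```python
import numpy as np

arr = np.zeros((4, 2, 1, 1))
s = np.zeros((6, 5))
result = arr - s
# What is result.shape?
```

(4, 2, 6, 5)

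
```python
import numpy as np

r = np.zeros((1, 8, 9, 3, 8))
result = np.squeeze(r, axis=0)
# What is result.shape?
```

(8, 9, 3, 8)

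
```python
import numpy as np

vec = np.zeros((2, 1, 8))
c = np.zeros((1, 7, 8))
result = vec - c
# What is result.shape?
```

(2, 7, 8)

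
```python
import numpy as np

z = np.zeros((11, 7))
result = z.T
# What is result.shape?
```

(7, 11)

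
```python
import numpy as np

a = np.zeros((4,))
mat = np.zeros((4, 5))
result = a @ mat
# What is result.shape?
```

(5,)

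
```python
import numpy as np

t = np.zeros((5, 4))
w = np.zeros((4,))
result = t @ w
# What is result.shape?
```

(5,)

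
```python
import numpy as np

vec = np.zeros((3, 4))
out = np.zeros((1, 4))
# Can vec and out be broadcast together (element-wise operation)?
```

Yes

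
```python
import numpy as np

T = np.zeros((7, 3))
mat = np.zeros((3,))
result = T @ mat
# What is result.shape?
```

(7,)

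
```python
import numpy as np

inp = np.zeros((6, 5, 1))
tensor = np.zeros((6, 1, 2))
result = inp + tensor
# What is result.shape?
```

(6, 5, 2)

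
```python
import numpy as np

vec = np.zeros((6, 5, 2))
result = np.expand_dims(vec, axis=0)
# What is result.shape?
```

(1, 6, 5, 2)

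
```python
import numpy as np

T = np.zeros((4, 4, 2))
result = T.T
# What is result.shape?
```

(2, 4, 4)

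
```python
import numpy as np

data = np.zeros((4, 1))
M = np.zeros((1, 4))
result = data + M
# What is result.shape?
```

(4, 4)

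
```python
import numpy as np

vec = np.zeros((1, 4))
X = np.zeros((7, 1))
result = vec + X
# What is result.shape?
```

(7, 4)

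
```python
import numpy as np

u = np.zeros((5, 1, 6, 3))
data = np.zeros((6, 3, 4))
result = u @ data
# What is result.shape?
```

(5, 6, 6, 4)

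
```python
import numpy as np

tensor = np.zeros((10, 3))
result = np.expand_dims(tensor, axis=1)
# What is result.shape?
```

(10, 1, 3)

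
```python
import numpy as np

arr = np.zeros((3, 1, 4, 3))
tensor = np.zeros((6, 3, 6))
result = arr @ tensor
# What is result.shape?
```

(3, 6, 4, 6)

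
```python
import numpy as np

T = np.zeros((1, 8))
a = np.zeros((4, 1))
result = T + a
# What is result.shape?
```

(4, 8)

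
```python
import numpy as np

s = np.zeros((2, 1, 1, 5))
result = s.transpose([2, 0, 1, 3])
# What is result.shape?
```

(1, 2, 1, 5)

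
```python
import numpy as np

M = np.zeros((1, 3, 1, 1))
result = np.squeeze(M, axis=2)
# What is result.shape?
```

(1, 3, 1)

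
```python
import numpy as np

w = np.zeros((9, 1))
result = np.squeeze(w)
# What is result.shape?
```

(9,)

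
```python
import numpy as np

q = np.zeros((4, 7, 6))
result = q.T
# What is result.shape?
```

(6, 7, 4)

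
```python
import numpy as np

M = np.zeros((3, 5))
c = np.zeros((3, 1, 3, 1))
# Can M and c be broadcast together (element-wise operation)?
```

Yes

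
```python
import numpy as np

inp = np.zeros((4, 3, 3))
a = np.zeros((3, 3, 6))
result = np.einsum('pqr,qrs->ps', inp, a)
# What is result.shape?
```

(4, 6)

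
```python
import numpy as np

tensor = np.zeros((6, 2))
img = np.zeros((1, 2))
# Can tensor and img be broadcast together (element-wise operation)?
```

Yes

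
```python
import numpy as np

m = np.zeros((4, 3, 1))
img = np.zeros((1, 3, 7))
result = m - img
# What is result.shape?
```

(4, 3, 7)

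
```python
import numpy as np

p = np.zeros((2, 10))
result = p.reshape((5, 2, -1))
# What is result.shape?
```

(5, 2, 2)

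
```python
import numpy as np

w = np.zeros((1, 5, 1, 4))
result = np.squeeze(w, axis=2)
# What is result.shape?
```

(1, 5, 4)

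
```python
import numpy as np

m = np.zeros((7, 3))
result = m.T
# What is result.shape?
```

(3, 7)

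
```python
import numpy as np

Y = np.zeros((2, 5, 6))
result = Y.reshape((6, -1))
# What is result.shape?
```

(6, 10)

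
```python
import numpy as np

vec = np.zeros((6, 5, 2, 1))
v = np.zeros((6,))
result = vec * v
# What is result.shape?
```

(6, 5, 2, 6)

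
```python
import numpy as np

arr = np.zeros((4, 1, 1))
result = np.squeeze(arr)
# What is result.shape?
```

(4,)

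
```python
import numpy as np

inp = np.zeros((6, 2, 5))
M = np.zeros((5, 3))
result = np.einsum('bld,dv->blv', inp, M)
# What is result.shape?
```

(6, 2, 3)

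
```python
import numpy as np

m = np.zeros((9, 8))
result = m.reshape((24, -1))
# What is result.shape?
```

(24, 3)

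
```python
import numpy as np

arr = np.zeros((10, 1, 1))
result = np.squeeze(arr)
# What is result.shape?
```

(10,)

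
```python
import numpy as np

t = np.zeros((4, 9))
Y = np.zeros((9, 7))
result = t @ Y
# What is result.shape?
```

(4, 7)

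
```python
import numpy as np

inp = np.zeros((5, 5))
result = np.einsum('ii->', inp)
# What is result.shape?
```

()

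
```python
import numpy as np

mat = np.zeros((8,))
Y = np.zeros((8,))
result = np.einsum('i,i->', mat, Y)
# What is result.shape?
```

()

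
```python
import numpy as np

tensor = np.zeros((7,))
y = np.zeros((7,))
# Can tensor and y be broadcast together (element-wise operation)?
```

Yes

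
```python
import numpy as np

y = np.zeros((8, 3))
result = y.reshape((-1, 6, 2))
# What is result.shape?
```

(2, 6, 2)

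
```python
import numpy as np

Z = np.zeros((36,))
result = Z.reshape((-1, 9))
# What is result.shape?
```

(4, 9)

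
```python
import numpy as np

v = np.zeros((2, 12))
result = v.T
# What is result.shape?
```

(12, 2)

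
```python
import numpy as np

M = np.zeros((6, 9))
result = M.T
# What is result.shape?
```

(9, 6)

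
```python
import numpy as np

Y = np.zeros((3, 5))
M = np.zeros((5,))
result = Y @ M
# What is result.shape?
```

(3,)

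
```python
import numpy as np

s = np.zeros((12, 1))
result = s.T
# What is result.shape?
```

(1, 12)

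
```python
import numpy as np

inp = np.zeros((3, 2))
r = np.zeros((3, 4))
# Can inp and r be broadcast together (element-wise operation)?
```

No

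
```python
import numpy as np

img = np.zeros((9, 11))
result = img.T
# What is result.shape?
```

(11, 9)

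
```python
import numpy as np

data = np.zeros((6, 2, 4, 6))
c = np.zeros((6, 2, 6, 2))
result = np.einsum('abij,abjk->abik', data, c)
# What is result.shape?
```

(6, 2, 4, 2)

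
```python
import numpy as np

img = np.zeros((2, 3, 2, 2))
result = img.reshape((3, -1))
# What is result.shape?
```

(3, 8)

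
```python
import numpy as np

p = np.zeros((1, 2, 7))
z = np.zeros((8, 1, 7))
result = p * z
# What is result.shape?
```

(8, 2, 7)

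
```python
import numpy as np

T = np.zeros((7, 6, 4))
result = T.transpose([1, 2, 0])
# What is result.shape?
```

(6, 4, 7)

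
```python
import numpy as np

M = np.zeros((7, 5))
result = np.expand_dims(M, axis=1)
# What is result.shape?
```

(7, 1, 5)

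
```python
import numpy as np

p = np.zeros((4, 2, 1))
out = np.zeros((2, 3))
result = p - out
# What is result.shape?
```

(4, 2, 3)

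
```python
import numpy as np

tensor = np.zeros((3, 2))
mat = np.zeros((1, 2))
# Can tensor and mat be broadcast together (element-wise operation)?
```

Yes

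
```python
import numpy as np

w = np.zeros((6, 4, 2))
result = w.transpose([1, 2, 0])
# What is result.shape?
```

(4, 2, 6)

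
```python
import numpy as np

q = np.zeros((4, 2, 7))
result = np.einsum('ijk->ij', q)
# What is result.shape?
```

(4, 2)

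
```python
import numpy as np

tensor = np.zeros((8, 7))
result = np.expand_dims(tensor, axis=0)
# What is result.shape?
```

(1, 8, 7)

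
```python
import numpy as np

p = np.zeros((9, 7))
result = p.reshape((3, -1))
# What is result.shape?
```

(3, 21)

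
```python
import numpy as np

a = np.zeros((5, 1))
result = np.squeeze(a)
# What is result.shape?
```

(5,)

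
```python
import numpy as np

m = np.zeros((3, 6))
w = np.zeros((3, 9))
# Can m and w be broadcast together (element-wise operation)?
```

No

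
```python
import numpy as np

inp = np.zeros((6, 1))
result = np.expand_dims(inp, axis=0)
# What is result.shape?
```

(1, 6, 1)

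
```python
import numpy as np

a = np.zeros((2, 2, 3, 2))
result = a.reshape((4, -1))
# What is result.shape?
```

(4, 6)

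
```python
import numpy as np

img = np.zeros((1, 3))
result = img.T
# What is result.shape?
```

(3, 1)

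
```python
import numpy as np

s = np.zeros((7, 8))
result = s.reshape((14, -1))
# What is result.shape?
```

(14, 4)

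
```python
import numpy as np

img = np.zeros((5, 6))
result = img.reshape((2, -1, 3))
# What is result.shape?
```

(2, 5, 3)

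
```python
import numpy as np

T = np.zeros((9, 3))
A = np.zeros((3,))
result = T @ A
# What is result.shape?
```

(9,)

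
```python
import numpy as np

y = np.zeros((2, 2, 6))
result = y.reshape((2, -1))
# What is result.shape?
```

(2, 12)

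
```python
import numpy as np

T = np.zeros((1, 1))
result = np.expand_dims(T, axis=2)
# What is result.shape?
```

(1, 1, 1)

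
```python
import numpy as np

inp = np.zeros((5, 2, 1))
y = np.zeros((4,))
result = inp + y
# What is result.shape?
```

(5, 2, 4)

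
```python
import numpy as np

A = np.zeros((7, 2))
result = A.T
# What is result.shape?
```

(2, 7)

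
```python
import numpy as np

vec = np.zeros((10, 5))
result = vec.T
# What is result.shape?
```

(5, 10)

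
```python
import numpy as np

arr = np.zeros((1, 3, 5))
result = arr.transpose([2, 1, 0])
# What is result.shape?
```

(5, 3, 1)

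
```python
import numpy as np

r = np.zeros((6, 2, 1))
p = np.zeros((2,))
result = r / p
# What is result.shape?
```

(6, 2, 2)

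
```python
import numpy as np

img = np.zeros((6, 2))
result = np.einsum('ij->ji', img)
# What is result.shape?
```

(2, 6)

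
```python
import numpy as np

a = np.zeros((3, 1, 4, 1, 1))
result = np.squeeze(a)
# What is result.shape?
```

(3, 4)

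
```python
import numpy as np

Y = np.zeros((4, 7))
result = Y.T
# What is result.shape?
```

(7, 4)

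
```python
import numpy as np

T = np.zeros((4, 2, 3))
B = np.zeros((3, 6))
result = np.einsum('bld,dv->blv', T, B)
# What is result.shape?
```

(4, 2, 6)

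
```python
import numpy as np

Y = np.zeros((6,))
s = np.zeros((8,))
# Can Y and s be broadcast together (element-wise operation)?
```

No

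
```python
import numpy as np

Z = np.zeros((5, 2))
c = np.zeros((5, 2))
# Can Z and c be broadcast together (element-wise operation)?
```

Yes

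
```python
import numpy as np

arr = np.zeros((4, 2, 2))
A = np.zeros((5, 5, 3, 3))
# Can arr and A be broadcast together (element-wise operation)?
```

No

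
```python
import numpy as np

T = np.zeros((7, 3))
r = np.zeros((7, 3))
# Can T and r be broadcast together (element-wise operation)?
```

Yes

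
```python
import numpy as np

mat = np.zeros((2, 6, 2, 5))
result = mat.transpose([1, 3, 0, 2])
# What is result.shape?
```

(6, 5, 2, 2)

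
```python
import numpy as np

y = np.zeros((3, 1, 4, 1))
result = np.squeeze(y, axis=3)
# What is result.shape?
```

(3, 1, 4)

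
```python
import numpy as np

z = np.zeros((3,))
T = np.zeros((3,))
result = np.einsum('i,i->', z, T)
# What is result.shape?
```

()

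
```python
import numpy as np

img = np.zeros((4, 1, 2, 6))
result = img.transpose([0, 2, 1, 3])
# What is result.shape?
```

(4, 2, 1, 6)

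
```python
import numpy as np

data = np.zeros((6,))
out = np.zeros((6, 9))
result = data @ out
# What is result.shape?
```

(9,)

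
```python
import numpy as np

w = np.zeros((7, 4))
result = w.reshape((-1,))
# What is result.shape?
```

(28,)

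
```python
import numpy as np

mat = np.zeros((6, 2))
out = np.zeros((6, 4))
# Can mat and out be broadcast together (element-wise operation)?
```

No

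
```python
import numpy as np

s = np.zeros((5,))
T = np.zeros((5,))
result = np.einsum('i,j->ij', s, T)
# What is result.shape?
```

(5, 5)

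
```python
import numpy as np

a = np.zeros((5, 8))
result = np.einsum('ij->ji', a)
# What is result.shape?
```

(8, 5)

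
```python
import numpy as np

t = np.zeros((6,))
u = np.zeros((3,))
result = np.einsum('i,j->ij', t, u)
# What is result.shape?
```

(6, 3)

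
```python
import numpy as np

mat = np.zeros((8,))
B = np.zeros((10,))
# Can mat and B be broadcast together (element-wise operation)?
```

No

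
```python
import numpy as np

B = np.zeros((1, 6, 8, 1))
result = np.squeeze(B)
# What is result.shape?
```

(6, 8)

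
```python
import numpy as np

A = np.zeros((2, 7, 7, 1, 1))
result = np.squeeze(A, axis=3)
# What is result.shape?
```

(2, 7, 7, 1)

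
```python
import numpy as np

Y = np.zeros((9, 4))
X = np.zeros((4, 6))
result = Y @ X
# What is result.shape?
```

(9, 6)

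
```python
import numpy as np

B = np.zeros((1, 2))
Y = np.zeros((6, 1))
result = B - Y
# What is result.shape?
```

(6, 2)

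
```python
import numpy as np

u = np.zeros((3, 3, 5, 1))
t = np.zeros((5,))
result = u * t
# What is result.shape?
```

(3, 3, 5, 5)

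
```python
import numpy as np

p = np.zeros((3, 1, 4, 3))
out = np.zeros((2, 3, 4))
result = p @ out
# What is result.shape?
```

(3, 2, 4, 4)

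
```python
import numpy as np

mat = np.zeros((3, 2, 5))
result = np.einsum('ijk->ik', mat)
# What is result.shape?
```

(3, 5)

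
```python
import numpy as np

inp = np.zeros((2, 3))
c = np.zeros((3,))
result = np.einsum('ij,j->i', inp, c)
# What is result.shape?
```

(2,)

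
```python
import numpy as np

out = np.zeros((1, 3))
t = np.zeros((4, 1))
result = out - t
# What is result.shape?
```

(4, 3)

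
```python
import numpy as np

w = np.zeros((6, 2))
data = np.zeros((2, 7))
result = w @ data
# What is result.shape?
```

(6, 7)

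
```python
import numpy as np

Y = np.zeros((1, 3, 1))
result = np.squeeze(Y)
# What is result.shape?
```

(3,)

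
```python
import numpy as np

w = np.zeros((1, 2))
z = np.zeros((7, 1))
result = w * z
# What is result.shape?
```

(7, 2)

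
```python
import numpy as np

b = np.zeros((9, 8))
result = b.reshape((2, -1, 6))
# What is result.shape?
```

(2, 6, 6)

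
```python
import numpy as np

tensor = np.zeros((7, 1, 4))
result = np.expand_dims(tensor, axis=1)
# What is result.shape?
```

(7, 1, 1, 4)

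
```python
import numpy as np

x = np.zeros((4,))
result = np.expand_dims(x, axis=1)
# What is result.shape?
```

(4, 1)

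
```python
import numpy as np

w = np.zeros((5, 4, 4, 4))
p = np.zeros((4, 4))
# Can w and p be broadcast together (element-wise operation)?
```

Yes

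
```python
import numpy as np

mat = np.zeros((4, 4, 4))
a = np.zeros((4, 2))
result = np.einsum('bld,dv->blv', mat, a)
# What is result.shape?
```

(4, 4, 2)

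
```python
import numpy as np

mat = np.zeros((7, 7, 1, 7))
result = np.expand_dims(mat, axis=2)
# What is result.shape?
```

(7, 7, 1, 1, 7)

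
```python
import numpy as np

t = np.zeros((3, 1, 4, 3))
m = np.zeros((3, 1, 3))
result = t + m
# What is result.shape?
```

(3, 3, 4, 3)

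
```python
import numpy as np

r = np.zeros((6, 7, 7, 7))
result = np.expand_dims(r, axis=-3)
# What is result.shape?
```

(6, 7, 1, 7, 7)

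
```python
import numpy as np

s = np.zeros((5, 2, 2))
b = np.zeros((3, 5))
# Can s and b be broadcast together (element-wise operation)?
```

No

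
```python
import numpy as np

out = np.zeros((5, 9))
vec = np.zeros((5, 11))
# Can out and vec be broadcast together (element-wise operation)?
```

No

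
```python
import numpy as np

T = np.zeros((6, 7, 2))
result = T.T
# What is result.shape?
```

(2, 7, 6)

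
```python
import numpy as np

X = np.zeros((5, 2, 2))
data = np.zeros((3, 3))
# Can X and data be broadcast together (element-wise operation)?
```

No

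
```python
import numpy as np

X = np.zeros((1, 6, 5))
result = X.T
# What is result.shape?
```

(5, 6, 1)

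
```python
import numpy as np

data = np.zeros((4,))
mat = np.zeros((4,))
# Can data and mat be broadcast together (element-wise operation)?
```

Yes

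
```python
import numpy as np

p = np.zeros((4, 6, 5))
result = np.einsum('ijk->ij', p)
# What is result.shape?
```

(4, 6)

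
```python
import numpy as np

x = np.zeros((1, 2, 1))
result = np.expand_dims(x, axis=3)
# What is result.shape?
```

(1, 2, 1, 1)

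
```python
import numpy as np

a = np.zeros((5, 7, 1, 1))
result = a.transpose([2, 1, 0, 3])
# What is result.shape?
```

(1, 7, 5, 1)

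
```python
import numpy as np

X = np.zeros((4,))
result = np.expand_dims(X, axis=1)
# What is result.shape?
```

(4, 1)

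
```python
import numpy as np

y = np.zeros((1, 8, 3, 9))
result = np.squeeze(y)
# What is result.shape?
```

(8, 3, 9)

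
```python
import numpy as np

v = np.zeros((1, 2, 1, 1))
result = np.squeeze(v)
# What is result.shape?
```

(2,)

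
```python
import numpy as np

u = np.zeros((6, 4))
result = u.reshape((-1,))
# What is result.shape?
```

(24,)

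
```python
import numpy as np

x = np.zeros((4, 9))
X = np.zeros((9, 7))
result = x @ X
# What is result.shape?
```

(4, 7)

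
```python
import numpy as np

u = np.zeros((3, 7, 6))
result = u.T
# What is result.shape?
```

(6, 7, 3)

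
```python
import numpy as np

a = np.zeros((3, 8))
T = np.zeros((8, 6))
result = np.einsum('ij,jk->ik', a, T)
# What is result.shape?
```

(3, 6)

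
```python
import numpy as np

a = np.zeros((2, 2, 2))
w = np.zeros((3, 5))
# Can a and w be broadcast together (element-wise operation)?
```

No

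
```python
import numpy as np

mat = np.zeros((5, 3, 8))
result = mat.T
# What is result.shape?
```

(8, 3, 5)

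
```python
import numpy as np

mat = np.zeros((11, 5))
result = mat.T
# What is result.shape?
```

(5, 11)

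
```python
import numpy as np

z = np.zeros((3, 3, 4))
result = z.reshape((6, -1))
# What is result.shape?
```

(6, 6)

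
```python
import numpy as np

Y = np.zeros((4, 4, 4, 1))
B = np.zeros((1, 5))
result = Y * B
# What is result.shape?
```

(4, 4, 4, 5)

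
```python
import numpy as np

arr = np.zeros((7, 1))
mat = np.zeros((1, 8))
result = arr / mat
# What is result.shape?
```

(7, 8)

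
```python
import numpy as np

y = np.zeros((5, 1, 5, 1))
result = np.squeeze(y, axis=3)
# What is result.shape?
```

(5, 1, 5)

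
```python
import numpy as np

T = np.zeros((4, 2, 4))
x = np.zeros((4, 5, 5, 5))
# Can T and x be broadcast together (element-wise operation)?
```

No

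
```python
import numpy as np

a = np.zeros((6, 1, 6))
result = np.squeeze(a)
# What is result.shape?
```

(6, 6)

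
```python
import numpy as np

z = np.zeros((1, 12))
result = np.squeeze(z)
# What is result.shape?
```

(12,)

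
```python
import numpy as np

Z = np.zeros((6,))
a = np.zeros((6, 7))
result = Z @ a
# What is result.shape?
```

(7,)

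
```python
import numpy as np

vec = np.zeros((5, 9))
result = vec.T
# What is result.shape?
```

(9, 5)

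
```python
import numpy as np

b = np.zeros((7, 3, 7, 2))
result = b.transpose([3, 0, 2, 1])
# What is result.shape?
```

(2, 7, 7, 3)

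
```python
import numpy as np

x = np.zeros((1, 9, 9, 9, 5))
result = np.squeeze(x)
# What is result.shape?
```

(9, 9, 9, 5)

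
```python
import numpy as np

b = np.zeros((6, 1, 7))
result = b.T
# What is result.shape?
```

(7, 1, 6)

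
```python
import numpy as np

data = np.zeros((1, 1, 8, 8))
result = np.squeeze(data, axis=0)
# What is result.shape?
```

(1, 8, 8)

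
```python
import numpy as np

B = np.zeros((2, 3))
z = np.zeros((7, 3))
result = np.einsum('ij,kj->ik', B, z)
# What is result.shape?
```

(2, 7)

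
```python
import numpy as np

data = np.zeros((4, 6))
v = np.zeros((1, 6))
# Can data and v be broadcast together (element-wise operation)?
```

Yes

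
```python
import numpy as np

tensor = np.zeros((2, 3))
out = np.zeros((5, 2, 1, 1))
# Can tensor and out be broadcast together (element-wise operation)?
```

Yes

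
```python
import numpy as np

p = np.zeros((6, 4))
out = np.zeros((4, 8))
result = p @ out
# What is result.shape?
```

(6, 8)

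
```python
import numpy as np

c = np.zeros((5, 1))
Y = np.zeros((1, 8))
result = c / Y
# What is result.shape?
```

(5, 8)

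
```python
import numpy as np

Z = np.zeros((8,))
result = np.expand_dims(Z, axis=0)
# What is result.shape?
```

(1, 8)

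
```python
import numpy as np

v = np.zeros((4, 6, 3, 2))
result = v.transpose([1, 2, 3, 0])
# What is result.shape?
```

(6, 3, 2, 4)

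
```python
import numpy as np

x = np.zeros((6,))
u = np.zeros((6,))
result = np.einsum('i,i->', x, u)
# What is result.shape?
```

()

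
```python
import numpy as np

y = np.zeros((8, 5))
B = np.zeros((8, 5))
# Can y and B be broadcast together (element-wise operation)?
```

Yes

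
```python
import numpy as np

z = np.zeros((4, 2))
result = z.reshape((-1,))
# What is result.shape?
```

(8,)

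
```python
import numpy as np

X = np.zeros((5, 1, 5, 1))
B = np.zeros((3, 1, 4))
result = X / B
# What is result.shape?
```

(5, 3, 5, 4)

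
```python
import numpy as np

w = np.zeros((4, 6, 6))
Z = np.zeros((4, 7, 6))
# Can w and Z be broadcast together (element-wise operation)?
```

No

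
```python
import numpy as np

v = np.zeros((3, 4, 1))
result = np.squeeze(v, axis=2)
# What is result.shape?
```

(3, 4)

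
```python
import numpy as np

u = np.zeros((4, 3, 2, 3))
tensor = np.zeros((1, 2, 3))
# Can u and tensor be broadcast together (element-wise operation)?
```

Yes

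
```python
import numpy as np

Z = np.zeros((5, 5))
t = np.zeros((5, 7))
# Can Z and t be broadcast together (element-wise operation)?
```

No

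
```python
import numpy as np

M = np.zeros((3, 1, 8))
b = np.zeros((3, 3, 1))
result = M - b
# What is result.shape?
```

(3, 3, 8)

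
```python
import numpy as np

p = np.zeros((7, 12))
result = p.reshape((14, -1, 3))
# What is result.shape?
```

(14, 2, 3)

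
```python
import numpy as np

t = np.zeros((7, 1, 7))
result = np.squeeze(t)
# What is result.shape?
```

(7, 7)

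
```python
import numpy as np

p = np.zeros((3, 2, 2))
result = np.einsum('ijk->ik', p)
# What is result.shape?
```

(3, 2)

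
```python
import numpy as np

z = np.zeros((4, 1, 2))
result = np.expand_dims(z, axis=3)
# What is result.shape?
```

(4, 1, 2, 1)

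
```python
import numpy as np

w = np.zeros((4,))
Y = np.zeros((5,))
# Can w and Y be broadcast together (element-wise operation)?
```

No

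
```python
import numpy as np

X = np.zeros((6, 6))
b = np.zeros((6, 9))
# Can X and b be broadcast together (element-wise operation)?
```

No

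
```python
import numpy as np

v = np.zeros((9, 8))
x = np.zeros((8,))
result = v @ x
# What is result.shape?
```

(9,)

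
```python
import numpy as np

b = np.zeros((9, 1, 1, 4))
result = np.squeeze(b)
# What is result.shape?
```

(9, 4)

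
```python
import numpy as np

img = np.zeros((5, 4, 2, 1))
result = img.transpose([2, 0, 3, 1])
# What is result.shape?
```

(2, 5, 1, 4)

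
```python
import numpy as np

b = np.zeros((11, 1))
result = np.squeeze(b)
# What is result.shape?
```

(11,)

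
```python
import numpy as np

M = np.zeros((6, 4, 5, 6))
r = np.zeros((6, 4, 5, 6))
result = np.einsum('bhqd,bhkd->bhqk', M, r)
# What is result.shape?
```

(6, 4, 5, 5)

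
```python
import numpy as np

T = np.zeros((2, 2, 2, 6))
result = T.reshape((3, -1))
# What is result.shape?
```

(3, 16)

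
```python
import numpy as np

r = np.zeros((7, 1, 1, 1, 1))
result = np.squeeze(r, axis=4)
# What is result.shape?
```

(7, 1, 1, 1)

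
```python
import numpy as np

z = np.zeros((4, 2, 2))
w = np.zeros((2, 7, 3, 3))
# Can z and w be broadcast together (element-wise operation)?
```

No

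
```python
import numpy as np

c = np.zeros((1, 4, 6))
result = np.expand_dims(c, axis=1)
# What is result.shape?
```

(1, 1, 4, 6)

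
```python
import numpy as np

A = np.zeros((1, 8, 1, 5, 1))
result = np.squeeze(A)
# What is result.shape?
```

(8, 5)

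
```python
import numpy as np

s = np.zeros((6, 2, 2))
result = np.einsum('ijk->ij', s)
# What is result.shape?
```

(6, 2)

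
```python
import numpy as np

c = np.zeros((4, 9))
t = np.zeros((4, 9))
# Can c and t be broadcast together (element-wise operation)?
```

Yes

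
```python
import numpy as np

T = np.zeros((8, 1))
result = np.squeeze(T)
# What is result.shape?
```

(8,)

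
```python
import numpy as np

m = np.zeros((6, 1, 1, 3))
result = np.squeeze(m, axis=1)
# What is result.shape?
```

(6, 1, 3)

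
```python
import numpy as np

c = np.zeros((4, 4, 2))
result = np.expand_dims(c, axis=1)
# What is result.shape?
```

(4, 1, 4, 2)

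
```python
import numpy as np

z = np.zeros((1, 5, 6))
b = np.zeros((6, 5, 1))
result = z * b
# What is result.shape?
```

(6, 5, 6)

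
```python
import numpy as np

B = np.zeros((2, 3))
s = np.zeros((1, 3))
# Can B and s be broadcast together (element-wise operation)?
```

Yes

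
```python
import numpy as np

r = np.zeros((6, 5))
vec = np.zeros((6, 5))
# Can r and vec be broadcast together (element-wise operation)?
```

Yes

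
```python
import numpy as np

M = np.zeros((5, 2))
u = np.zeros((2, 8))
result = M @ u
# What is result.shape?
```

(5, 8)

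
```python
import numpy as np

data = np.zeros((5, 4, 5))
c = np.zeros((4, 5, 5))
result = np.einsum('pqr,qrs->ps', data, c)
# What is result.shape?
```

(5, 5)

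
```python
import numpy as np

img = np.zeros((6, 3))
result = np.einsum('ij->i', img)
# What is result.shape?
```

(6,)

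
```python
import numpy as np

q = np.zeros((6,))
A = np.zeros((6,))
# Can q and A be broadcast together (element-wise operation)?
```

Yes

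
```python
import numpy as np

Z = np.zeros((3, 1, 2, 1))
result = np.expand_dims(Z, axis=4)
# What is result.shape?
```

(3, 1, 2, 1, 1)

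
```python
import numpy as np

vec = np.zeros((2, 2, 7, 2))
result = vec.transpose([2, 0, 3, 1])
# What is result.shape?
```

(7, 2, 2, 2)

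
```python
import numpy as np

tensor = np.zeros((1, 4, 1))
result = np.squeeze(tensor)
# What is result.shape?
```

(4,)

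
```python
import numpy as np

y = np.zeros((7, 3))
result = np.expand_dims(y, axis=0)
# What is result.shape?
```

(1, 7, 3)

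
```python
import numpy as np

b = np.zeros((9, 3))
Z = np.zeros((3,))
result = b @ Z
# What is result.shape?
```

(9,)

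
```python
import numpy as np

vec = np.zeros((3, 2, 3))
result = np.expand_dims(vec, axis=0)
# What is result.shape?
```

(1, 3, 2, 3)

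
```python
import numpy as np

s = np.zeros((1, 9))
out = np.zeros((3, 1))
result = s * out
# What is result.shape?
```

(3, 9)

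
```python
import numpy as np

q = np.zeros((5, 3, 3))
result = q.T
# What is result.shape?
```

(3, 3, 5)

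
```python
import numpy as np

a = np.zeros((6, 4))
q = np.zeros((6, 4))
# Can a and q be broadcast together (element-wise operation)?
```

Yes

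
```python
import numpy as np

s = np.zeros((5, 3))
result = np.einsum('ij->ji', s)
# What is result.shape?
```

(3, 5)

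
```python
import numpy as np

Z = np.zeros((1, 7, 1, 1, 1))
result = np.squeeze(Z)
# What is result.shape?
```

(7,)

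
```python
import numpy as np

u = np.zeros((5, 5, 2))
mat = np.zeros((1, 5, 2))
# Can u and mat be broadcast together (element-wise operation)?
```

Yes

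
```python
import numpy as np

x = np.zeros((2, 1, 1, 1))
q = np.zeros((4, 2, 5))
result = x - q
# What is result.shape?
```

(2, 4, 2, 5)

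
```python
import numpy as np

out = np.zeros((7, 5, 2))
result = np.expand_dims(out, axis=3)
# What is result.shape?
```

(7, 5, 2, 1)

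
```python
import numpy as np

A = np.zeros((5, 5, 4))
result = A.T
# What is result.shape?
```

(4, 5, 5)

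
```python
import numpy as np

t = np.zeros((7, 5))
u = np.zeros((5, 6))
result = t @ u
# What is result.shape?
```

(7, 6)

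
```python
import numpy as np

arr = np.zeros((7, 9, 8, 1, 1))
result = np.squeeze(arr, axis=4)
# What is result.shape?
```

(7, 9, 8, 1)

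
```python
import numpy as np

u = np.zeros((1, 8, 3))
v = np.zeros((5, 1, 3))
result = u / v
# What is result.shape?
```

(5, 8, 3)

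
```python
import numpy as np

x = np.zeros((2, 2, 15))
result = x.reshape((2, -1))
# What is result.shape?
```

(2, 30)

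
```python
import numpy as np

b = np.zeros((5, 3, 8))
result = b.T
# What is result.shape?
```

(8, 3, 5)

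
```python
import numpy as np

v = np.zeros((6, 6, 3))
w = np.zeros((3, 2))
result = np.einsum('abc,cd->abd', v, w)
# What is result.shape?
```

(6, 6, 2)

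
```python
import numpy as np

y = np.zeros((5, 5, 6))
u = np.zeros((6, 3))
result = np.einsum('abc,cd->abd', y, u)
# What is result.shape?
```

(5, 5, 3)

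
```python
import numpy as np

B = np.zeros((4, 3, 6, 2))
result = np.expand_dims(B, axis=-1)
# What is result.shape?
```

(4, 3, 6, 2, 1)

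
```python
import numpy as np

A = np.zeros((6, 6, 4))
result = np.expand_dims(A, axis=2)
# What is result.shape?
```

(6, 6, 1, 4)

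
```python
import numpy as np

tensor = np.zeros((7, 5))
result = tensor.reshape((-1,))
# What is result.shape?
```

(35,)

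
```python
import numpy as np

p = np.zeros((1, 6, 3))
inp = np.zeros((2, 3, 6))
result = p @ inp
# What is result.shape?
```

(2, 6, 6)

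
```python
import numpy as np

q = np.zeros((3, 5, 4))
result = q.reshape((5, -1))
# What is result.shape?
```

(5, 12)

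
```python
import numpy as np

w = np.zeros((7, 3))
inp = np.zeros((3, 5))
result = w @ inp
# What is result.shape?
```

(7, 5)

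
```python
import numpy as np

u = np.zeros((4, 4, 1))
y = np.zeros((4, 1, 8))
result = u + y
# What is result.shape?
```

(4, 4, 8)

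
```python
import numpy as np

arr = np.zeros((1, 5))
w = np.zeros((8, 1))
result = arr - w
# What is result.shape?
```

(8, 5)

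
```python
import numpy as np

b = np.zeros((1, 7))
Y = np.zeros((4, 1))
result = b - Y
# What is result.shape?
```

(4, 7)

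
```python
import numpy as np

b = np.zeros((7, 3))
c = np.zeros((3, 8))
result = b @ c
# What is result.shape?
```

(7, 8)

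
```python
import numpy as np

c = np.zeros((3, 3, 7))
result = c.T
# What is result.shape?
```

(7, 3, 3)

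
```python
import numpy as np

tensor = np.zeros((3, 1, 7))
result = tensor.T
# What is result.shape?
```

(7, 1, 3)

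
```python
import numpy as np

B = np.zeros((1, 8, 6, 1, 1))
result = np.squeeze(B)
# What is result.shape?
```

(8, 6)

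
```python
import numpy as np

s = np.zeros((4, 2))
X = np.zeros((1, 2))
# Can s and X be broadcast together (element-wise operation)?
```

Yes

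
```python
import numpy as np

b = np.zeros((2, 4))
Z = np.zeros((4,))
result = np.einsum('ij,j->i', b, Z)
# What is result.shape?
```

(2,)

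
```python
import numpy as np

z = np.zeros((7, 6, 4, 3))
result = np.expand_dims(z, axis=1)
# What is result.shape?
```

(7, 1, 6, 4, 3)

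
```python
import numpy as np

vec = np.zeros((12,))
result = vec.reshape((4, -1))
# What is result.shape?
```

(4, 3)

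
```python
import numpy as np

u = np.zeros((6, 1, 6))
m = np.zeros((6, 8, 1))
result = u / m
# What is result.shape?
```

(6, 8, 6)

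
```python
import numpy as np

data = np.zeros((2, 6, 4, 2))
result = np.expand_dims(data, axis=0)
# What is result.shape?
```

(1, 2, 6, 4, 2)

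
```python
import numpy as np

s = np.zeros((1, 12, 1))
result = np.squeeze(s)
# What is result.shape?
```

(12,)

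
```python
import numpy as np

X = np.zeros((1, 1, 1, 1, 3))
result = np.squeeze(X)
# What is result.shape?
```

(3,)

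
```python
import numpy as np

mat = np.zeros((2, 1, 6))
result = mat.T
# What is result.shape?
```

(6, 1, 2)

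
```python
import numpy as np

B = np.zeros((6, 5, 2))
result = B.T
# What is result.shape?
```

(2, 5, 6)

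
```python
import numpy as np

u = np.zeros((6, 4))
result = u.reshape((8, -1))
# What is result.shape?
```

(8, 3)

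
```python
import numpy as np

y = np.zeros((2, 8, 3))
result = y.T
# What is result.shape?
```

(3, 8, 2)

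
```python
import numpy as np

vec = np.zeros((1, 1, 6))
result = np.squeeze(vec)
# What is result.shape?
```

(6,)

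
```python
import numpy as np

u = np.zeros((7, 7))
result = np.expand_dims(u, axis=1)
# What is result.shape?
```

(7, 1, 7)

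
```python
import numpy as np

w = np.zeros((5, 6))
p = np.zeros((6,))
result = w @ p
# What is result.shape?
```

(5,)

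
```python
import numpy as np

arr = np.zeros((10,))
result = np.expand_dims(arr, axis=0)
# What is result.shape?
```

(1, 10)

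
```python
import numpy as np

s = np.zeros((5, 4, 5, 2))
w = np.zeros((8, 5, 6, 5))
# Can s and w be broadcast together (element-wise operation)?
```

No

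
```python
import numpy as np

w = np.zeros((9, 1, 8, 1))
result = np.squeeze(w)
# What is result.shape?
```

(9, 8)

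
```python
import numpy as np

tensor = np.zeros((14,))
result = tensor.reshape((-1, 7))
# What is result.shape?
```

(2, 7)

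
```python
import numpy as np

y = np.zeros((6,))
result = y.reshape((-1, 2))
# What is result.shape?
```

(3, 2)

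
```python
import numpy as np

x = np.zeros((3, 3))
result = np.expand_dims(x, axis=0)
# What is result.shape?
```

(1, 3, 3)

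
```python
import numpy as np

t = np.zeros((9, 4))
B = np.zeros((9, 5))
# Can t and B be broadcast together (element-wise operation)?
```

No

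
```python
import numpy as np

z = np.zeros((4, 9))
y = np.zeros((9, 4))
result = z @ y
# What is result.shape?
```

(4, 4)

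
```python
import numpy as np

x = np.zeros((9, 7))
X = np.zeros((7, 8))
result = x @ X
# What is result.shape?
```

(9, 8)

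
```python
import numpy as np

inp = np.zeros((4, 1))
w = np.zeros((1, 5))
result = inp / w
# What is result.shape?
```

(4, 5)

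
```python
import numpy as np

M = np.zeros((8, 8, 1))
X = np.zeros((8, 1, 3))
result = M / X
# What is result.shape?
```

(8, 8, 3)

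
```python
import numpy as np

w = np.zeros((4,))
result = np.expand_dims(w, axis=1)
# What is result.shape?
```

(4, 1)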